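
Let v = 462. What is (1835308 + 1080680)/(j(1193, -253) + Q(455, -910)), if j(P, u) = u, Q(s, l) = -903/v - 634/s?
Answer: -29189039880/2566043 ≈ -11375.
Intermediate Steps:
Q(s, l) = -43/22 - 634/s (Q(s, l) = -903/462 - 634/s = -903*1/462 - 634/s = -43/22 - 634/s)
(1835308 + 1080680)/(j(1193, -253) + Q(455, -910)) = (1835308 + 1080680)/(-253 + (-43/22 - 634/455)) = 2915988/(-253 + (-43/22 - 634*1/455)) = 2915988/(-253 + (-43/22 - 634/455)) = 2915988/(-253 - 33513/10010) = 2915988/(-2566043/10010) = 2915988*(-10010/2566043) = -29189039880/2566043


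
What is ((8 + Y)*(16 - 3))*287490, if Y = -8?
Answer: 0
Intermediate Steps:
((8 + Y)*(16 - 3))*287490 = ((8 - 8)*(16 - 3))*287490 = (0*13)*287490 = 0*287490 = 0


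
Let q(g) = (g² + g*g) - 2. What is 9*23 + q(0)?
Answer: 205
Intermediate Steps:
q(g) = -2 + 2*g² (q(g) = (g² + g²) - 2 = 2*g² - 2 = -2 + 2*g²)
9*23 + q(0) = 9*23 + (-2 + 2*0²) = 207 + (-2 + 2*0) = 207 + (-2 + 0) = 207 - 2 = 205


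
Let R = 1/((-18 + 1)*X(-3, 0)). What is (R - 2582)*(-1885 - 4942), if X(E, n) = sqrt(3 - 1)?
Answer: 17627314 + 6827*sqrt(2)/34 ≈ 1.7628e+7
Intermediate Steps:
X(E, n) = sqrt(2)
R = -sqrt(2)/34 (R = 1/((-18 + 1)*sqrt(2)) = 1/(-17*sqrt(2)) = -sqrt(2)/34 ≈ -0.041595)
(R - 2582)*(-1885 - 4942) = (-sqrt(2)/34 - 2582)*(-1885 - 4942) = (-2582 - sqrt(2)/34)*(-6827) = 17627314 + 6827*sqrt(2)/34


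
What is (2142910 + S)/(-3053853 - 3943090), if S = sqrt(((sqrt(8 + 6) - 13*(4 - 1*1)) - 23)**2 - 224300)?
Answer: -2142910/6996943 - I*sqrt(224300 - (62 - sqrt(14))**2)/6996943 ≈ -0.30626 - 6.7173e-5*I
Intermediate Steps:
S = sqrt(-224300 + (-62 + sqrt(14))**2) (S = sqrt(((sqrt(14) - 13*(4 - 1)) - 23)**2 - 224300) = sqrt(((sqrt(14) - 13*3) - 23)**2 - 224300) = sqrt(((sqrt(14) - 39) - 23)**2 - 224300) = sqrt(((-39 + sqrt(14)) - 23)**2 - 224300) = sqrt((-62 + sqrt(14))**2 - 224300) = sqrt(-224300 + (-62 + sqrt(14))**2) ≈ 470.01*I)
(2142910 + S)/(-3053853 - 3943090) = (2142910 + sqrt(-224300 + (62 - sqrt(14))**2))/(-3053853 - 3943090) = (2142910 + sqrt(-224300 + (62 - sqrt(14))**2))/(-6996943) = (2142910 + sqrt(-224300 + (62 - sqrt(14))**2))*(-1/6996943) = -2142910/6996943 - sqrt(-224300 + (62 - sqrt(14))**2)/6996943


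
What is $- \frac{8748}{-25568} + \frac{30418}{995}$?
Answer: $\frac{196607921}{6360040} \approx 30.913$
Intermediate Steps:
$- \frac{8748}{-25568} + \frac{30418}{995} = \left(-8748\right) \left(- \frac{1}{25568}\right) + 30418 \cdot \frac{1}{995} = \frac{2187}{6392} + \frac{30418}{995} = \frac{196607921}{6360040}$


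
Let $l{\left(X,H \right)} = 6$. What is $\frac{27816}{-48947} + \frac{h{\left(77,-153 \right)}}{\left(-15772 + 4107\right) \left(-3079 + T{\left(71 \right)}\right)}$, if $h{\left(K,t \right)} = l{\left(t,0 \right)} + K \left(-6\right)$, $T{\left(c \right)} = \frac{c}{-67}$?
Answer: $- \frac{5580097806142}{9818915285735} \approx -0.5683$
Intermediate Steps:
$T{\left(c \right)} = - \frac{c}{67}$ ($T{\left(c \right)} = c \left(- \frac{1}{67}\right) = - \frac{c}{67}$)
$h{\left(K,t \right)} = 6 - 6 K$ ($h{\left(K,t \right)} = 6 + K \left(-6\right) = 6 - 6 K$)
$\frac{27816}{-48947} + \frac{h{\left(77,-153 \right)}}{\left(-15772 + 4107\right) \left(-3079 + T{\left(71 \right)}\right)} = \frac{27816}{-48947} + \frac{6 - 462}{\left(-15772 + 4107\right) \left(-3079 - \frac{71}{67}\right)} = 27816 \left(- \frac{1}{48947}\right) + \frac{6 - 462}{\left(-11665\right) \left(-3079 - \frac{71}{67}\right)} = - \frac{27816}{48947} - \frac{456}{\left(-11665\right) \left(- \frac{206364}{67}\right)} = - \frac{27816}{48947} - \frac{456}{\frac{2407236060}{67}} = - \frac{27816}{48947} - \frac{2546}{200603005} = - \frac{5580097806142}{9818915285735}$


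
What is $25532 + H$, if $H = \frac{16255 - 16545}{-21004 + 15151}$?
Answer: $\frac{149439086}{5853} \approx 25532.0$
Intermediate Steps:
$H = \frac{290}{5853}$ ($H = - \frac{290}{-5853} = \left(-290\right) \left(- \frac{1}{5853}\right) = \frac{290}{5853} \approx 0.049547$)
$25532 + H = 25532 + \frac{290}{5853} = \frac{149439086}{5853}$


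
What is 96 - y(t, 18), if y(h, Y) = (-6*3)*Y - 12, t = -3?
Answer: 432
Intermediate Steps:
y(h, Y) = -12 - 18*Y (y(h, Y) = -18*Y - 12 = -12 - 18*Y)
96 - y(t, 18) = 96 - (-12 - 18*18) = 96 - (-12 - 324) = 96 - 1*(-336) = 96 + 336 = 432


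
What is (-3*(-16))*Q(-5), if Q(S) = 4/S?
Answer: -192/5 ≈ -38.400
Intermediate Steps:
(-3*(-16))*Q(-5) = (-3*(-16))*(4/(-5)) = 48*(4*(-1/5)) = 48*(-4/5) = -192/5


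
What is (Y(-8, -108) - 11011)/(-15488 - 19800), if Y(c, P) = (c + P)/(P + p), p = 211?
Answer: 1134249/3634664 ≈ 0.31206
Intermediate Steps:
Y(c, P) = (P + c)/(211 + P) (Y(c, P) = (c + P)/(P + 211) = (P + c)/(211 + P))
(Y(-8, -108) - 11011)/(-15488 - 19800) = ((-108 - 8)/(211 - 108) - 11011)/(-15488 - 19800) = (-116/103 - 11011)/(-35288) = ((1/103)*(-116) - 11011)*(-1/35288) = (-116/103 - 11011)*(-1/35288) = -1134249/103*(-1/35288) = 1134249/3634664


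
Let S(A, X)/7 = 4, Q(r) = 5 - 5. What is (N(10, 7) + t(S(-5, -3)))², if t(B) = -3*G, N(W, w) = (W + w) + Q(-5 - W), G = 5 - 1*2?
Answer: 64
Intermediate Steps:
Q(r) = 0
G = 3 (G = 5 - 2 = 3)
S(A, X) = 28 (S(A, X) = 7*4 = 28)
N(W, w) = W + w (N(W, w) = (W + w) + 0 = W + w)
t(B) = -9 (t(B) = -3*3 = -9)
(N(10, 7) + t(S(-5, -3)))² = ((10 + 7) - 9)² = (17 - 9)² = 8² = 64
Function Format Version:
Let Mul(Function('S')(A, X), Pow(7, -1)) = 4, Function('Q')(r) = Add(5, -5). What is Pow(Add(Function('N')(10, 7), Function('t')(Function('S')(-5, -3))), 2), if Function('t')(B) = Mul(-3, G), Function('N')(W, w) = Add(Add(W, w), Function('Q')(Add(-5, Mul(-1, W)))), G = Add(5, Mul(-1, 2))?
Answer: 64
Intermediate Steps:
Function('Q')(r) = 0
G = 3 (G = Add(5, -2) = 3)
Function('S')(A, X) = 28 (Function('S')(A, X) = Mul(7, 4) = 28)
Function('N')(W, w) = Add(W, w) (Function('N')(W, w) = Add(Add(W, w), 0) = Add(W, w))
Function('t')(B) = -9 (Function('t')(B) = Mul(-3, 3) = -9)
Pow(Add(Function('N')(10, 7), Function('t')(Function('S')(-5, -3))), 2) = Pow(Add(Add(10, 7), -9), 2) = Pow(Add(17, -9), 2) = Pow(8, 2) = 64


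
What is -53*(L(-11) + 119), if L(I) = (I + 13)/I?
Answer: -69271/11 ≈ -6297.4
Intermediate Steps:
L(I) = (13 + I)/I
-53*(L(-11) + 119) = -53*((13 - 11)/(-11) + 119) = -53*(-1/11*2 + 119) = -53*(-2/11 + 119) = -53*1307/11 = -69271/11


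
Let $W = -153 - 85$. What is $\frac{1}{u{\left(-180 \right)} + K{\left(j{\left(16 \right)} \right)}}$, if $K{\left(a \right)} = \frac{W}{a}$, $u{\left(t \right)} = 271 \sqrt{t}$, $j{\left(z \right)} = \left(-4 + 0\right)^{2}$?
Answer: $- \frac{952}{846054481} - \frac{104064 i \sqrt{5}}{846054481} \approx -1.1252 \cdot 10^{-6} - 0.00027503 i$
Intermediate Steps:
$j{\left(z \right)} = 16$ ($j{\left(z \right)} = \left(-4\right)^{2} = 16$)
$W = -238$
$K{\left(a \right)} = - \frac{238}{a}$
$\frac{1}{u{\left(-180 \right)} + K{\left(j{\left(16 \right)} \right)}} = \frac{1}{271 \sqrt{-180} - \frac{238}{16}} = \frac{1}{271 \cdot 6 i \sqrt{5} - \frac{119}{8}} = \frac{1}{1626 i \sqrt{5} - \frac{119}{8}} = \frac{1}{- \frac{119}{8} + 1626 i \sqrt{5}}$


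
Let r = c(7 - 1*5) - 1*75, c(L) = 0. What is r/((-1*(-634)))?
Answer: -75/634 ≈ -0.11830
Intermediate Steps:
r = -75 (r = 0 - 1*75 = 0 - 75 = -75)
r/((-1*(-634))) = -75/((-1*(-634))) = -75/634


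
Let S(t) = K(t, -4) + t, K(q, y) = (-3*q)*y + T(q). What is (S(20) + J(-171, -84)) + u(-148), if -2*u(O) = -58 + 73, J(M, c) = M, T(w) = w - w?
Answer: 163/2 ≈ 81.500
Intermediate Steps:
T(w) = 0
K(q, y) = -3*q*y (K(q, y) = (-3*q)*y + 0 = -3*q*y + 0 = -3*q*y)
S(t) = 13*t (S(t) = -3*t*(-4) + t = 12*t + t = 13*t)
u(O) = -15/2 (u(O) = -(-58 + 73)/2 = -½*15 = -15/2)
(S(20) + J(-171, -84)) + u(-148) = (13*20 - 171) - 15/2 = (260 - 171) - 15/2 = 89 - 15/2 = 163/2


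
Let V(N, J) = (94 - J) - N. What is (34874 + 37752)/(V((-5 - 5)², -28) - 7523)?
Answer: -72626/7501 ≈ -9.6822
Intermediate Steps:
V(N, J) = 94 - J - N
(34874 + 37752)/(V((-5 - 5)², -28) - 7523) = (34874 + 37752)/((94 - 1*(-28) - (-5 - 5)²) - 7523) = 72626/((94 + 28 - 1*(-10)²) - 7523) = 72626/((94 + 28 - 1*100) - 7523) = 72626/((94 + 28 - 100) - 7523) = 72626/(22 - 7523) = 72626/(-7501) = 72626*(-1/7501) = -72626/7501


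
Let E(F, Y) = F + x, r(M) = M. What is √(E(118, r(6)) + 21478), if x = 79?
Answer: 85*√3 ≈ 147.22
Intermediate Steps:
E(F, Y) = 79 + F (E(F, Y) = F + 79 = 79 + F)
√(E(118, r(6)) + 21478) = √((79 + 118) + 21478) = √(197 + 21478) = √21675 = 85*√3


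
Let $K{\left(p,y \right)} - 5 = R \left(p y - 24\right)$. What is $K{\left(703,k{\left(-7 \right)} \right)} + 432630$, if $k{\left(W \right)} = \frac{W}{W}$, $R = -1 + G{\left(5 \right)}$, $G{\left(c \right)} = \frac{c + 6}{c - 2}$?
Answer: $\frac{1303337}{3} \approx 4.3445 \cdot 10^{5}$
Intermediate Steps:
$G{\left(c \right)} = \frac{6 + c}{-2 + c}$
$R = \frac{8}{3}$ ($R = -1 + \frac{6 + 5}{-2 + 5} = -1 + \frac{1}{3} \cdot 11 = -1 + \frac{11}{3} = \frac{8}{3} \approx 2.6667$)
$k{\left(W \right)} = 1$
$K{\left(p,y \right)} = -59 + \frac{8 p y}{3}$ ($K{\left(p,y \right)} = 5 + \frac{8 \left(p y - 24\right)}{3} = 5 + \frac{8 \left(-24 + p y\right)}{3} = 5 + \left(-64 + \frac{8 p y}{3}\right) = -59 + \frac{8 p y}{3}$)
$K{\left(703,k{\left(-7 \right)} \right)} + 432630 = \left(-59 + \frac{8}{3} \cdot 703 \cdot 1\right) + 432630 = \left(-59 + \frac{5624}{3}\right) + 432630 = \frac{5447}{3} + 432630 = \frac{1303337}{3}$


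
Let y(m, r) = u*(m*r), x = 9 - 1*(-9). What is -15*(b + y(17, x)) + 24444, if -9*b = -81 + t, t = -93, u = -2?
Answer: 33334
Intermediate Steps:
x = 18 (x = 9 + 9 = 18)
y(m, r) = -2*m*r
b = 58/3 (b = -(-81 - 93)/9 = -⅑*(-174) = 58/3 ≈ 19.333)
-15*(b + y(17, x)) + 24444 = -15*(58/3 - 2*17*18) + 24444 = -15*(58/3 - 612) + 24444 = -15*(-1778/3) + 24444 = 8890 + 24444 = 33334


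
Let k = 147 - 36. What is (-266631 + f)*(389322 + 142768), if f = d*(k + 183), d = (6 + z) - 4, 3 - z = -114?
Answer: -123255988050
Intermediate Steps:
z = 117 (z = 3 - 1*(-114) = 3 + 114 = 117)
k = 111
d = 119 (d = (6 + 117) - 4 = 123 - 4 = 119)
f = 34986 (f = 119*(111 + 183) = 119*294 = 34986)
(-266631 + f)*(389322 + 142768) = (-266631 + 34986)*(389322 + 142768) = -231645*532090 = -123255988050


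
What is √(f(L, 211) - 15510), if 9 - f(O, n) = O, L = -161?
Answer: 2*I*√3835 ≈ 123.85*I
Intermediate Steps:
f(O, n) = 9 - O
√(f(L, 211) - 15510) = √((9 - 1*(-161)) - 15510) = √((9 + 161) - 15510) = √(170 - 15510) = √(-15340) = 2*I*√3835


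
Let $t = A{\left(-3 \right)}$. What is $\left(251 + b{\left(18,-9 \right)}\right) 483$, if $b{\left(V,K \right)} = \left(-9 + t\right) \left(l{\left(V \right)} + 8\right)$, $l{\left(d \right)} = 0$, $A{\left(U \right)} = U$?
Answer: $74865$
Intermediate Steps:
$t = -3$
$b{\left(V,K \right)} = -96$ ($b{\left(V,K \right)} = \left(-9 - 3\right) \left(0 + 8\right) = \left(-12\right) 8 = -96$)
$\left(251 + b{\left(18,-9 \right)}\right) 483 = \left(251 - 96\right) 483 = 155 \cdot 483 = 74865$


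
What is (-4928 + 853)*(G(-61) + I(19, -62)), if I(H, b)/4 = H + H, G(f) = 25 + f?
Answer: -472700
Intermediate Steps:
I(H, b) = 8*H (I(H, b) = 4*(H + H) = 4*(2*H) = 8*H)
(-4928 + 853)*(G(-61) + I(19, -62)) = (-4928 + 853)*((25 - 61) + 8*19) = -4075*(-36 + 152) = -4075*116 = -472700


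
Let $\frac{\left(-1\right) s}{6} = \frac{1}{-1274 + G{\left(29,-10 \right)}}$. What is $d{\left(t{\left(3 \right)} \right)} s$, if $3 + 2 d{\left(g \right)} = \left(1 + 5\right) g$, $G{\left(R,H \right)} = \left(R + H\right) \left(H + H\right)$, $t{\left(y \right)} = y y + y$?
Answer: $\frac{207}{1654} \approx 0.12515$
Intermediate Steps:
$t{\left(y \right)} = y + y^{2}$ ($t{\left(y \right)} = y^{2} + y = y + y^{2}$)
$G{\left(R,H \right)} = 2 H \left(H + R\right)$ ($G{\left(R,H \right)} = \left(H + R\right) 2 H = 2 H \left(H + R\right)$)
$d{\left(g \right)} = - \frac{3}{2} + 3 g$ ($d{\left(g \right)} = - \frac{3}{2} + \frac{\left(1 + 5\right) g}{2} = - \frac{3}{2} + \frac{6 g}{2} = - \frac{3}{2} + 3 g$)
$s = \frac{3}{827}$ ($s = - \frac{6}{-1274 + 2 \left(-10\right) \left(-10 + 29\right)} = - \frac{6}{-1274 + 2 \left(-10\right) 19} = - \frac{6}{-1274 - 380} = - \frac{6}{-1654} = \left(-6\right) \left(- \frac{1}{1654}\right) = \frac{3}{827} \approx 0.0036276$)
$d{\left(t{\left(3 \right)} \right)} s = \left(- \frac{3}{2} + 3 \cdot 3 \left(1 + 3\right)\right) \frac{3}{827} = \left(- \frac{3}{2} + 3 \cdot 3 \cdot 4\right) \frac{3}{827} = \left(- \frac{3}{2} + 3 \cdot 12\right) \frac{3}{827} = \left(- \frac{3}{2} + 36\right) \frac{3}{827} = \frac{69}{2} \cdot \frac{3}{827} = \frac{207}{1654}$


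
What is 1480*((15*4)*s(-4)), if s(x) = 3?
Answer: 266400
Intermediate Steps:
1480*((15*4)*s(-4)) = 1480*((15*4)*3) = 1480*(60*3) = 1480*180 = 266400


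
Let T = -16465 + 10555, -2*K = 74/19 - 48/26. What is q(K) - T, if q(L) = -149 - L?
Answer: 1423220/247 ≈ 5762.0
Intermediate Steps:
K = -253/247 (K = -(74/19 - 48/26)/2 = -(74*(1/19) - 48*1/26)/2 = -(74/19 - 24/13)/2 = -½*506/247 = -253/247 ≈ -1.0243)
T = -5910
q(K) - T = (-149 - 1*(-253/247)) - 1*(-5910) = (-149 + 253/247) + 5910 = -36550/247 + 5910 = 1423220/247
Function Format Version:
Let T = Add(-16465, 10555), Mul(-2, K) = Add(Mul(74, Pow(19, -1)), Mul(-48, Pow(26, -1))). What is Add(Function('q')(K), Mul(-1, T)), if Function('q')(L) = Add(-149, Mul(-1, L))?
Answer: Rational(1423220, 247) ≈ 5762.0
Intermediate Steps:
K = Rational(-253, 247) (K = Mul(Rational(-1, 2), Add(Mul(74, Pow(19, -1)), Mul(-48, Pow(26, -1)))) = Mul(Rational(-1, 2), Add(Mul(74, Rational(1, 19)), Mul(-48, Rational(1, 26)))) = Mul(Rational(-1, 2), Add(Rational(74, 19), Rational(-24, 13))) = Mul(Rational(-1, 2), Rational(506, 247)) = Rational(-253, 247) ≈ -1.0243)
T = -5910
Add(Function('q')(K), Mul(-1, T)) = Add(Add(-149, Mul(-1, Rational(-253, 247))), Mul(-1, -5910)) = Add(Add(-149, Rational(253, 247)), 5910) = Add(Rational(-36550, 247), 5910) = Rational(1423220, 247)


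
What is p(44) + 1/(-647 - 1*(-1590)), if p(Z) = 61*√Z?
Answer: 1/943 + 122*√11 ≈ 404.63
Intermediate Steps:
p(44) + 1/(-647 - 1*(-1590)) = 61*√44 + 1/(-647 - 1*(-1590)) = 61*(2*√11) + 1/(-647 + 1590) = 122*√11 + 1/943 = 1/943 + 122*√11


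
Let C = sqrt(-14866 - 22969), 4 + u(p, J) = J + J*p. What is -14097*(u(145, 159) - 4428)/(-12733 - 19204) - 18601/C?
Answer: 264769854/31937 + 18601*I*sqrt(37835)/37835 ≈ 8290.4 + 95.629*I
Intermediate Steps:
u(p, J) = -4 + J + J*p (u(p, J) = -4 + (J + J*p) = -4 + J + J*p)
C = I*sqrt(37835) (C = sqrt(-37835) = I*sqrt(37835) ≈ 194.51*I)
-14097*(u(145, 159) - 4428)/(-12733 - 19204) - 18601/C = -14097*((-4 + 159 + 159*145) - 4428)/(-12733 - 19204) - 18601*(-I*sqrt(37835)/37835) = -14097/((-31937/((-4 + 159 + 23055) - 4428))) - (-18601)*I*sqrt(37835)/37835 = -14097/((-31937/(23210 - 4428))) + 18601*I*sqrt(37835)/37835 = -14097/((-31937/18782)) + 18601*I*sqrt(37835)/37835 = -14097/((-31937*1/18782)) + 18601*I*sqrt(37835)/37835 = -14097/(-31937/18782) + 18601*I*sqrt(37835)/37835 = -14097*(-18782/31937) + 18601*I*sqrt(37835)/37835 = 264769854/31937 + 18601*I*sqrt(37835)/37835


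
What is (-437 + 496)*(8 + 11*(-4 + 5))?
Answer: 1121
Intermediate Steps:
(-437 + 496)*(8 + 11*(-4 + 5)) = 59*(8 + 11*1) = 59*(8 + 11) = 59*19 = 1121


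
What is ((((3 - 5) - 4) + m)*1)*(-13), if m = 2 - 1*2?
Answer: 78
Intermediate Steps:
m = 0 (m = 2 - 2 = 0)
((((3 - 5) - 4) + m)*1)*(-13) = ((((3 - 5) - 4) + 0)*1)*(-13) = (((-2 - 4) + 0)*1)*(-13) = ((-6 + 0)*1)*(-13) = -6*1*(-13) = -6*(-13) = 78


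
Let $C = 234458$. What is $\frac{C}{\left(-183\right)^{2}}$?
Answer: $\frac{234458}{33489} \approx 7.001$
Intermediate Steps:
$\frac{C}{\left(-183\right)^{2}} = \frac{234458}{\left(-183\right)^{2}} = \frac{234458}{33489}$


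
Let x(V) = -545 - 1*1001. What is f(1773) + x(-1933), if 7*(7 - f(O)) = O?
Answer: -12546/7 ≈ -1792.3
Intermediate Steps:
x(V) = -1546 (x(V) = -545 - 1001 = -1546)
f(O) = 7 - O/7
f(1773) + x(-1933) = (7 - 1/7*1773) - 1546 = (7 - 1773/7) - 1546 = -1724/7 - 1546 = -12546/7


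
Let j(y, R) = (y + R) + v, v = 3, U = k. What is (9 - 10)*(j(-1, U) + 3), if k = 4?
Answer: -9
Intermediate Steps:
U = 4
j(y, R) = 3 + R + y (j(y, R) = (y + R) + 3 = (R + y) + 3 = 3 + R + y)
(9 - 10)*(j(-1, U) + 3) = (9 - 10)*((3 + 4 - 1) + 3) = -(6 + 3) = -1*9 = -9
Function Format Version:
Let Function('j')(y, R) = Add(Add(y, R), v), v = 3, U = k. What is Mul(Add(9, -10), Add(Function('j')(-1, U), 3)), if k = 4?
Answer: -9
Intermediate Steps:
U = 4
Function('j')(y, R) = Add(3, R, y) (Function('j')(y, R) = Add(Add(y, R), 3) = Add(Add(R, y), 3) = Add(3, R, y))
Mul(Add(9, -10), Add(Function('j')(-1, U), 3)) = Mul(Add(9, -10), Add(Add(3, 4, -1), 3)) = Mul(-1, Add(6, 3)) = Mul(-1, 9) = -9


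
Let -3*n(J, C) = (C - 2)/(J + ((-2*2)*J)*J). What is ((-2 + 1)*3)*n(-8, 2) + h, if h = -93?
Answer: -93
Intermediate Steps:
n(J, C) = -(-2 + C)/(3*(J - 4*J**2)) (n(J, C) = -(C - 2)/(3*(J + ((-2*2)*J)*J)) = -(-2 + C)/(3*(J + (-4*J)*J)) = -(-2 + C)/(3*(J - 4*J**2)))
((-2 + 1)*3)*n(-8, 2) + h = ((-2 + 1)*3)*((1/3)*(-2 + 2)/(-8*(-1 + 4*(-8)))) - 93 = (-1*3)*((1/3)*(-1/8)*0/(-1 - 32)) - 93 = -(-1)*0/(8*(-33)) - 93 = -(-1)*(-1)*0/(8*33) - 93 = -3*0 - 93 = 0 - 93 = -93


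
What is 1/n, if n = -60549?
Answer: -1/60549 ≈ -1.6516e-5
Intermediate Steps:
1/n = 1/(-60549) = -1/60549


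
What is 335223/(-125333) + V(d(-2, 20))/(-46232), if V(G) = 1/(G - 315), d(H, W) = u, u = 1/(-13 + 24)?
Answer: -53685173626841/20071785166784 ≈ -2.6747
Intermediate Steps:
u = 1/11 ≈ 0.090909
d(H, W) = 1/11
V(G) = 1/(-315 + G)
335223/(-125333) + V(d(-2, 20))/(-46232) = 335223/(-125333) + 1/((-315 + 1/11)*(-46232)) = 335223*(-1/125333) - 1/46232/(-3464/11) = -335223/125333 - 11/3464*(-1/46232) = -335223/125333 + 11/160147648 = -53685173626841/20071785166784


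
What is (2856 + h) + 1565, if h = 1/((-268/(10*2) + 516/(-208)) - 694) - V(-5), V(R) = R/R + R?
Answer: 816717565/184569 ≈ 4425.0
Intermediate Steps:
V(R) = 1 + R
h = 738016/184569 (h = 1/((-268/(10*2) + 516/(-208)) - 694) - (1 - 5) = 1/((-268/20 + 516*(-1/208)) - 694) - 1*(-4) = 1/((-268*1/20 - 129/52) - 694) + 4 = 1/((-67/5 - 129/52) - 694) + 4 = 1/(-4129/260 - 694) + 4 = 1/(-184569/260) + 4 = -260/184569 + 4 = 738016/184569 ≈ 3.9986)
(2856 + h) + 1565 = (2856 + 738016/184569) + 1565 = 527867080/184569 + 1565 = 816717565/184569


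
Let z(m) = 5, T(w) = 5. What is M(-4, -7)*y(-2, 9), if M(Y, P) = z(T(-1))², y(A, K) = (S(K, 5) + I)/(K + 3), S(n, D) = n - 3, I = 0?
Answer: 25/2 ≈ 12.500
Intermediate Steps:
S(n, D) = -3 + n
y(A, K) = (-3 + K)/(3 + K) (y(A, K) = ((-3 + K) + 0)/(K + 3) = (-3 + K)/(3 + K))
M(Y, P) = 25 (M(Y, P) = 5² = 25)
M(-4, -7)*y(-2, 9) = 25*((-3 + 9)/(3 + 9)) = 25*(6/12) = 25*((1/12)*6) = 25*(½) = 25/2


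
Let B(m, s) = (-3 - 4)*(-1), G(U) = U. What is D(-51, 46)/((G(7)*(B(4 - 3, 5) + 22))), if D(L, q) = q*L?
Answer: -2346/203 ≈ -11.557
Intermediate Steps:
B(m, s) = 7 (B(m, s) = -7*(-1) = 7)
D(L, q) = L*q
D(-51, 46)/((G(7)*(B(4 - 3, 5) + 22))) = (-51*46)/((7*(7 + 22))) = -2346/(7*29) = -2346/203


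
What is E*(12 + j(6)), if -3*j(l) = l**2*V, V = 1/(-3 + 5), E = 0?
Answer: 0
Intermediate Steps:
V = 1/2 ≈ 0.50000
j(l) = -l**2/6 (j(l) = -l**2/(3*2) = -l**2/6)
E*(12 + j(6)) = 0*(12 - 1/6*6**2) = 0*(12 - 1/6*36) = 0*(12 - 6) = 0*6 = 0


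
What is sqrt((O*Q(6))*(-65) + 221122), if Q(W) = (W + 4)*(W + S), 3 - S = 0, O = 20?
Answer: sqrt(104122) ≈ 322.68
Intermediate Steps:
S = 3 (S = 3 - 1*0 = 3 + 0 = 3)
Q(W) = (3 + W)*(4 + W) (Q(W) = (W + 4)*(W + 3) = (4 + W)*(3 + W) = (3 + W)*(4 + W))
sqrt((O*Q(6))*(-65) + 221122) = sqrt((20*(12 + 6**2 + 7*6))*(-65) + 221122) = sqrt((20*(12 + 36 + 42))*(-65) + 221122) = sqrt((20*90)*(-65) + 221122) = sqrt(1800*(-65) + 221122) = sqrt(-117000 + 221122) = sqrt(104122)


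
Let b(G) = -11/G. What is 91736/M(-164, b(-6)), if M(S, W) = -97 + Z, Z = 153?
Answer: 11467/7 ≈ 1638.1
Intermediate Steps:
M(S, W) = 56 (M(S, W) = -97 + 153 = 56)
91736/M(-164, b(-6)) = 91736/56 = 91736*(1/56) = 11467/7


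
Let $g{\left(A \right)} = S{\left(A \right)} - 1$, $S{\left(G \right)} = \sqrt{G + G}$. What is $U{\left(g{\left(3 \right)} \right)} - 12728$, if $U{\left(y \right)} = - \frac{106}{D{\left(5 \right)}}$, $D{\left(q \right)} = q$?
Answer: $- \frac{63746}{5} \approx -12749.0$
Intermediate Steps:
$S{\left(G \right)} = \sqrt{2} \sqrt{G}$ ($S{\left(G \right)} = \sqrt{2 G} = \sqrt{2} \sqrt{G}$)
$g{\left(A \right)} = -1 + \sqrt{2} \sqrt{A}$ ($g{\left(A \right)} = \sqrt{2} \sqrt{A} - 1 = -1 + \sqrt{2} \sqrt{A}$)
$U{\left(y \right)} = - \frac{106}{5}$
$U{\left(g{\left(3 \right)} \right)} - 12728 = - \frac{106}{5} - 12728 = - \frac{63746}{5}$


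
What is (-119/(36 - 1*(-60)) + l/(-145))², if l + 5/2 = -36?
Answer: 183846481/193766400 ≈ 0.94880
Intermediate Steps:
l = -77/2 (l = -5/2 - 36 = -77/2 ≈ -38.500)
(-119/(36 - 1*(-60)) + l/(-145))² = (-119/(36 - 1*(-60)) - 77/2/(-145))² = (-119/(36 + 60) - 77/2*(-1/145))² = (-119/96 + 77/290)² = (-13559/13920)² = 183846481/193766400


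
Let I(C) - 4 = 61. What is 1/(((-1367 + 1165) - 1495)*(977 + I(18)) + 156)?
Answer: -1/1768118 ≈ -5.6557e-7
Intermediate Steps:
I(C) = 65 (I(C) = 4 + 61 = 65)
1/(((-1367 + 1165) - 1495)*(977 + I(18)) + 156) = 1/(((-1367 + 1165) - 1495)*(977 + 65) + 156) = 1/((-202 - 1495)*1042 + 156) = 1/(-1697*1042 + 156) = 1/(-1768274 + 156) = 1/(-1768118) = -1/1768118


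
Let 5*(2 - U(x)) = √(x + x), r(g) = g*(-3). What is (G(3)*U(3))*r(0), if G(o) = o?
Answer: 0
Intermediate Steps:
r(g) = -3*g
U(x) = 2 - √2*√x/5 (U(x) = 2 - √(x + x)/5 = 2 - √2*√x/5)
(G(3)*U(3))*r(0) = (3*(2 - √2*√3/5))*(-3*0) = (3*(2 - √6/5))*0 = (6 - 3*√6/5)*0 = 0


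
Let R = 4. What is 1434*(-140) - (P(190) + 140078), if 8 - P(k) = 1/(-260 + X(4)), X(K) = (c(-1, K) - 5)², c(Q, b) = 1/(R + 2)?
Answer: -2903667110/8519 ≈ -3.4085e+5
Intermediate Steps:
c(Q, b) = ⅙ (c(Q, b) = 1/(4 + 2) = 1/6 = ⅙)
X(K) = 841/36 (X(K) = (⅙ - 5)² = (-29/6)² = 841/36)
P(k) = 68188/8519 (P(k) = 8 - 1/(-260 + 841/36) = 8 - 1/(-8519/36) = 8 - 1*(-36/8519) = 8 + 36/8519 = 68188/8519)
1434*(-140) - (P(190) + 140078) = 1434*(-140) - (68188/8519 + 140078) = -200760 - 1*1193392670/8519 = -200760 - 1193392670/8519 = -2903667110/8519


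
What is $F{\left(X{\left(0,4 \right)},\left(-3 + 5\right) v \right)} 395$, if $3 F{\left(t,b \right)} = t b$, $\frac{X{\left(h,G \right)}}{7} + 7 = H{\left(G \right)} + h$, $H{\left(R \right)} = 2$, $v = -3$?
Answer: $27650$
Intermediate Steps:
$X{\left(h,G \right)} = -35 + 7 h$ ($X{\left(h,G \right)} = -49 + 7 \left(2 + h\right) = -49 + \left(14 + 7 h\right) = -35 + 7 h$)
$F{\left(t,b \right)} = \frac{b t}{3}$ ($F{\left(t,b \right)} = \frac{t b}{3} = \frac{b t}{3}$)
$F{\left(X{\left(0,4 \right)},\left(-3 + 5\right) v \right)} 395 = \frac{\left(-3 + 5\right) \left(-3\right) \left(-35 + 7 \cdot 0\right)}{3} \cdot 395 = \frac{2 \left(-3\right) \left(-35 + 0\right)}{3} \cdot 395 = \frac{1}{3} \left(-6\right) \left(-35\right) 395 = 70 \cdot 395 = 27650$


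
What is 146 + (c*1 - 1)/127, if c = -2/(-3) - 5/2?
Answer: 111235/762 ≈ 145.98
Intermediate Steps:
c = -11/6 (c = -2*(-⅓) - 5*½ = ⅔ - 5/2 = -11/6 ≈ -1.8333)
146 + (c*1 - 1)/127 = 146 + (-11/6*1 - 1)/127 = 146 + (-11/6 - 1)*(1/127) = 146 - 17/6*1/127 = 146 - 17/762 = 111235/762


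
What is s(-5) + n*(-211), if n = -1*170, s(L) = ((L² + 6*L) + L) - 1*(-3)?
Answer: 35863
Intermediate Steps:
s(L) = 3 + L² + 7*L (s(L) = (L² + 7*L) + 3 = 3 + L² + 7*L)
n = -170
s(-5) + n*(-211) = (3 + (-5)² + 7*(-5)) - 170*(-211) = (3 + 25 - 35) + 35870 = -7 + 35870 = 35863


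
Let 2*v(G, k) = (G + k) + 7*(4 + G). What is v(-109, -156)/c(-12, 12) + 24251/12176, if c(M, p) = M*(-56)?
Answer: 319021/255696 ≈ 1.2477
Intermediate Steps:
c(M, p) = -56*M
v(G, k) = 14 + k/2 + 4*G (v(G, k) = ((G + k) + 7*(4 + G))/2 = ((G + k) + (28 + 7*G))/2 = (28 + k + 8*G)/2 = 14 + k/2 + 4*G)
v(-109, -156)/c(-12, 12) + 24251/12176 = (14 + (1/2)*(-156) + 4*(-109))/((-56*(-12))) + 24251/12176 = (14 - 78 - 436)/672 + 24251*(1/12176) = -500*1/672 + 24251/12176 = -125/168 + 24251/12176 = 319021/255696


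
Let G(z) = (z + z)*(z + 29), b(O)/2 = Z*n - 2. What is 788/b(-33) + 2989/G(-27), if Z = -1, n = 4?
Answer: -10081/108 ≈ -93.343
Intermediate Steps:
b(O) = -12 (b(O) = 2*(-1*4 - 2) = 2*(-4 - 2) = 2*(-6) = -12)
G(z) = 2*z*(29 + z) (G(z) = (2*z)*(29 + z) = 2*z*(29 + z))
788/b(-33) + 2989/G(-27) = 788/(-12) + 2989/((2*(-27)*(29 - 27))) = 788*(-1/12) + 2989/((2*(-27)*2)) = -197/3 + 2989/(-108) = -197/3 + 2989*(-1/108) = -197/3 - 2989/108 = -10081/108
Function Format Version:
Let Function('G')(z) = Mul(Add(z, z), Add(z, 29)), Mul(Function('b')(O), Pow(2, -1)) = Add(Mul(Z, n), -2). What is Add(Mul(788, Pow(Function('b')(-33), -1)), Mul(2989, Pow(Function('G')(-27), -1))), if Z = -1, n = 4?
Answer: Rational(-10081, 108) ≈ -93.343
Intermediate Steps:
Function('b')(O) = -12 (Function('b')(O) = Mul(2, Add(Mul(-1, 4), -2)) = Mul(2, Add(-4, -2)) = Mul(2, -6) = -12)
Function('G')(z) = Mul(2, z, Add(29, z)) (Function('G')(z) = Mul(Mul(2, z), Add(29, z)) = Mul(2, z, Add(29, z)))
Add(Mul(788, Pow(Function('b')(-33), -1)), Mul(2989, Pow(Function('G')(-27), -1))) = Add(Mul(788, Pow(-12, -1)), Mul(2989, Pow(Mul(2, -27, Add(29, -27)), -1))) = Add(Mul(788, Rational(-1, 12)), Mul(2989, Pow(Mul(2, -27, 2), -1))) = Add(Rational(-197, 3), Mul(2989, Pow(-108, -1))) = Add(Rational(-197, 3), Mul(2989, Rational(-1, 108))) = Add(Rational(-197, 3), Rational(-2989, 108)) = Rational(-10081, 108)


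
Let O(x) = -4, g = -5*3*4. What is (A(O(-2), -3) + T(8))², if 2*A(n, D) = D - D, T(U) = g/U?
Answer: 225/4 ≈ 56.250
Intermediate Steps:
g = -60 (g = -15*4 = -60)
T(U) = -60/U
A(n, D) = 0 (A(n, D) = (D - D)/2 = (½)*0 = 0)
(A(O(-2), -3) + T(8))² = (0 - 60/8)² = (0 - 60*⅛)² = (0 - 15/2)² = (-15/2)² = 225/4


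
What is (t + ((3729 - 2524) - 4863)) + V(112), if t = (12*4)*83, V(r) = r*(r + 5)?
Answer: 13430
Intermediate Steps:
V(r) = r*(5 + r)
t = 3984 (t = 48*83 = 3984)
(t + ((3729 - 2524) - 4863)) + V(112) = (3984 + ((3729 - 2524) - 4863)) + 112*(5 + 112) = (3984 + (1205 - 4863)) + 112*117 = (3984 - 3658) + 13104 = 326 + 13104 = 13430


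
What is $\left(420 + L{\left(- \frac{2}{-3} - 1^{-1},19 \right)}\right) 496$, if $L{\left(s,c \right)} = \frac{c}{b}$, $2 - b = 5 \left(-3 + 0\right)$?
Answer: $\frac{3550864}{17} \approx 2.0887 \cdot 10^{5}$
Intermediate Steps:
$b = 17$ ($b = 2 - 5 \left(-3 + 0\right) = 2 - 5 \left(-3\right) = 2 - -15 = 2 + 15 = 17$)
$L{\left(s,c \right)} = \frac{c}{17}$
$\left(420 + L{\left(- \frac{2}{-3} - 1^{-1},19 \right)}\right) 496 = \left(420 + \frac{1}{17} \cdot 19\right) 496 = \left(420 + \frac{19}{17}\right) 496 = \frac{7159}{17} \cdot 496 = \frac{3550864}{17}$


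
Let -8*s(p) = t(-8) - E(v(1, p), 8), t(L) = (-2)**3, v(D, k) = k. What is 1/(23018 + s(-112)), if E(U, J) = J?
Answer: 1/23020 ≈ 4.3440e-5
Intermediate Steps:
t(L) = -8
s(p) = 2 (s(p) = -(-8 - 1*8)/8 = -(-8 - 8)/8 = -1/8*(-16) = 2)
1/(23018 + s(-112)) = 1/(23018 + 2) = 1/23020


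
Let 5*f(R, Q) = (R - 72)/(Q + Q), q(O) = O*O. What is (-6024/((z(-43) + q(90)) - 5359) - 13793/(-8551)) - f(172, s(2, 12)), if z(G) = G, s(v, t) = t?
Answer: -100569625/69211794 ≈ -1.4531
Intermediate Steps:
q(O) = O²
f(R, Q) = (-72 + R)/(10*Q) (f(R, Q) = ((R - 72)/(Q + Q))/5 = ((-72 + R)/((2*Q)))/5 = ((-72 + R)*(1/(2*Q)))/5 = ((-72 + R)/(2*Q))/5 = (-72 + R)/(10*Q))
(-6024/((z(-43) + q(90)) - 5359) - 13793/(-8551)) - f(172, s(2, 12)) = (-6024/((-43 + 90²) - 5359) - 13793/(-8551)) - (-72 + 172)/(10*12) = (-6024/((-43 + 8100) - 5359) - 13793*(-1/8551)) - 100/(10*12) = (-6024/(8057 - 5359) + 13793/8551) - 1*⅚ = (-6024/2698 + 13793/8551) - ⅚ = (-6024*1/2698 + 13793/8551) - ⅚ = (-3012/1349 + 13793/8551) - ⅚ = -7148855/11535299 - ⅚ = -100569625/69211794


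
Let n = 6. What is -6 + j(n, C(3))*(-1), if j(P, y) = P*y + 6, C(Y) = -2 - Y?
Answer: 18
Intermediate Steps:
j(P, y) = 6 + P*y
-6 + j(n, C(3))*(-1) = -6 + (6 + 6*(-2 - 1*3))*(-1) = -6 + (6 + 6*(-2 - 3))*(-1) = -6 + (6 + 6*(-5))*(-1) = -6 + (6 - 30)*(-1) = -6 - 24*(-1) = -6 + 24 = 18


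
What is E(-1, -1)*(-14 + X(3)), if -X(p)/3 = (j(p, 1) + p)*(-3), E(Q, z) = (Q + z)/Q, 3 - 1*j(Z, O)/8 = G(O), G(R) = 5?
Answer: -262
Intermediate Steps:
j(Z, O) = -16 (j(Z, O) = 24 - 8*5 = 24 - 40 = -16)
E(Q, z) = (Q + z)/Q
X(p) = -144 + 9*p (X(p) = -3*(-16 + p)*(-3) = -3*(48 - 3*p) = -144 + 9*p)
E(-1, -1)*(-14 + X(3)) = ((-1 - 1)/(-1))*(-14 + (-144 + 9*3)) = (-1*(-2))*(-14 + (-144 + 27)) = 2*(-14 - 117) = 2*(-131) = -262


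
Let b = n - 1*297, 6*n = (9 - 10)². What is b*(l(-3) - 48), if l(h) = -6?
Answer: 16029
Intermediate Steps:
n = ⅙ (n = (9 - 10)²/6 = (⅙)*(-1)² = (⅙)*1 = ⅙ ≈ 0.16667)
b = -1781/6 (b = ⅙ - 1*297 = ⅙ - 297 = -1781/6 ≈ -296.83)
b*(l(-3) - 48) = -1781*(-6 - 48)/6 = -1781/6*(-54) = 16029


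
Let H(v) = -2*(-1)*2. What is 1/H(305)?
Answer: ¼ ≈ 0.25000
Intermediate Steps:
H(v) = 4 (H(v) = 2*2 = 4)
1/H(305) = 1/4 = ¼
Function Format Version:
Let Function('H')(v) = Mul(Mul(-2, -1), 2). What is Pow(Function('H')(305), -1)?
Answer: Rational(1, 4) ≈ 0.25000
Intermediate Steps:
Function('H')(v) = 4 (Function('H')(v) = Mul(2, 2) = 4)
Pow(Function('H')(305), -1) = Pow(4, -1) = Rational(1, 4)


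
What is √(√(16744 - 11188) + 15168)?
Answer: √(15168 + 2*√1389) ≈ 123.46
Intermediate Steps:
√(√(16744 - 11188) + 15168) = √(√5556 + 15168) = √(2*√1389 + 15168) = √(15168 + 2*√1389)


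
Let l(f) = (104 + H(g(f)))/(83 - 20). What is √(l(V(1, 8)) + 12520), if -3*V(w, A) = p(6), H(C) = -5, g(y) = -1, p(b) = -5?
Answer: 3*√68173/7 ≈ 111.90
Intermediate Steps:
V(w, A) = 5/3 (V(w, A) = -⅓*(-5) = 5/3)
l(f) = 11/7 (l(f) = (104 - 5)/(83 - 20) = 99/63 = 99*(1/63) = 11/7)
√(l(V(1, 8)) + 12520) = √(11/7 + 12520) = √(87651/7) = 3*√68173/7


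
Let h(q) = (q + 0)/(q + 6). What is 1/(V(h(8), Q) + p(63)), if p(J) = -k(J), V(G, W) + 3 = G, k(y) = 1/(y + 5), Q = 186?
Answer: -476/1163 ≈ -0.40929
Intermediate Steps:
k(y) = 1/(5 + y)
h(q) = q/(6 + q)
V(G, W) = -3 + G
p(J) = -1/(5 + J)
1/(V(h(8), Q) + p(63)) = 1/((-3 + 8/(6 + 8)) - 1/(5 + 63)) = 1/((-3 + 8/14) - 1/68) = 1/((-3 + 8*(1/14)) - 1*1/68) = 1/((-3 + 4/7) - 1/68) = 1/(-17/7 - 1/68) = 1/(-1163/476) = -476/1163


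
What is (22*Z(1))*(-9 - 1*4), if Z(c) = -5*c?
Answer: 1430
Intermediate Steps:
(22*Z(1))*(-9 - 1*4) = (22*(-5*1))*(-9 - 1*4) = (22*(-5))*(-9 - 4) = -110*(-13) = 1430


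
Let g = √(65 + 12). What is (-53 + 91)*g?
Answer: 38*√77 ≈ 333.45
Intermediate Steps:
g = √77 ≈ 8.7750
(-53 + 91)*g = (-53 + 91)*√77 = 38*√77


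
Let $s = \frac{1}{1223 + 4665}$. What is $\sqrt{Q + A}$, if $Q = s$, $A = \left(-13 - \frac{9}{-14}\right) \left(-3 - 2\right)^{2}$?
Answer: $\frac{i \sqrt{2049979673}}{2576} \approx 17.576 i$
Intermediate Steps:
$A = - \frac{4325}{14}$ ($A = \left(-13 - - \frac{9}{14}\right) \left(-5\right)^{2} = \left(-13 + \frac{9}{14}\right) 25 = \left(- \frac{173}{14}\right) 25 = - \frac{4325}{14} \approx -308.93$)
$s = \frac{1}{5888} \approx 0.00016984$
$Q = \frac{1}{5888} \approx 0.00016984$
$\sqrt{Q + A} = \sqrt{\frac{1}{5888} - \frac{4325}{14}} = \sqrt{- \frac{12732793}{41216}} = \frac{i \sqrt{2049979673}}{2576}$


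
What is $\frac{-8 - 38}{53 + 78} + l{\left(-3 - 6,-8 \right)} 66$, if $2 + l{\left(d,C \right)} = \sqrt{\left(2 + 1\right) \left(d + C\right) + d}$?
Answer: $- \frac{17338}{131} + 132 i \sqrt{15} \approx -132.35 + 511.23 i$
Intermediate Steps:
$l{\left(d,C \right)} = -2 + \sqrt{3 C + 4 d}$ ($l{\left(d,C \right)} = -2 + \sqrt{\left(2 + 1\right) \left(d + C\right) + d} = -2 + \sqrt{3 \left(C + d\right) + d} = -2 + \sqrt{\left(3 C + 3 d\right) + d} = -2 + \sqrt{3 C + 4 d}$)
$\frac{-8 - 38}{53 + 78} + l{\left(-3 - 6,-8 \right)} 66 = \frac{-8 - 38}{53 + 78} + \left(-2 + \sqrt{3 \left(-8\right) + 4 \left(-3 - 6\right)}\right) 66 = - \frac{46}{131} + \left(-2 + \sqrt{-24 + 4 \left(-3 - 6\right)}\right) 66 = \left(-46\right) \frac{1}{131} + \left(-2 + \sqrt{-24 + 4 \left(-9\right)}\right) 66 = - \frac{46}{131} + \left(-2 + \sqrt{-24 - 36}\right) 66 = - \frac{46}{131} + \left(-2 + \sqrt{-60}\right) 66 = - \frac{46}{131} + \left(-2 + 2 i \sqrt{15}\right) 66 = - \frac{46}{131} - \left(132 - 132 i \sqrt{15}\right) = - \frac{17338}{131} + 132 i \sqrt{15}$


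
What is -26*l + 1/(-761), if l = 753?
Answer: -14898859/761 ≈ -19578.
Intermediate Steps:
-26*l + 1/(-761) = -26*753 + 1/(-761) = -19578 - 1/761 = -14898859/761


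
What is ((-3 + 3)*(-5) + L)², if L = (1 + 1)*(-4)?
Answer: 64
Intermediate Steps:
L = -8 (L = 2*(-4) = -8)
((-3 + 3)*(-5) + L)² = ((-3 + 3)*(-5) - 8)² = (0*(-5) - 8)² = (0 - 8)² = (-8)² = 64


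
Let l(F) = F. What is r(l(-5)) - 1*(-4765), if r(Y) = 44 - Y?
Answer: 4814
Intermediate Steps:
r(l(-5)) - 1*(-4765) = (44 - 1*(-5)) - 1*(-4765) = (44 + 5) + 4765 = 49 + 4765 = 4814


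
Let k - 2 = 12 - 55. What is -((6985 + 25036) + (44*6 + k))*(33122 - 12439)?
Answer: -666902652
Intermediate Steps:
k = -41 (k = 2 + (12 - 55) = 2 - 43 = -41)
-((6985 + 25036) + (44*6 + k))*(33122 - 12439) = -((6985 + 25036) + (44*6 - 41))*(33122 - 12439) = -(32021 + (264 - 41))*20683 = -(32021 + 223)*20683 = -32244*20683 = -1*666902652 = -666902652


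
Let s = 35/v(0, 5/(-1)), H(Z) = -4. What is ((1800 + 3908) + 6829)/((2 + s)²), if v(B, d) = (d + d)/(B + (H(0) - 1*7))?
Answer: 5572/729 ≈ 7.6433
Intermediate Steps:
v(B, d) = 2*d/(-11 + B) (v(B, d) = (d + d)/(B + (-4 - 1*7)) = (2*d)/(B + (-4 - 7)) = (2*d)/(B - 11) = (2*d)/(-11 + B) = 2*d/(-11 + B))
s = 77/2 (s = 35/((2*(5/(-1))/(-11 + 0))) = 35/((2*(5*(-1))/(-11))) = 35/((2*(-5)*(-1/11))) = 35/(10/11) = 35*(11/10) = 77/2 ≈ 38.500)
((1800 + 3908) + 6829)/((2 + s)²) = ((1800 + 3908) + 6829)/((2 + 77/2)²) = (5708 + 6829)/((81/2)²) = 12537/(6561/4) = 12537*(4/6561) = 5572/729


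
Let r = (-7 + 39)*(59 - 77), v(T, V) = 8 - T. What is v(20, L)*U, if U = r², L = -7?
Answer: -3981312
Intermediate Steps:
r = -576 (r = 32*(-18) = -576)
U = 331776 (U = (-576)² = 331776)
v(20, L)*U = (8 - 1*20)*331776 = (8 - 20)*331776 = -12*331776 = -3981312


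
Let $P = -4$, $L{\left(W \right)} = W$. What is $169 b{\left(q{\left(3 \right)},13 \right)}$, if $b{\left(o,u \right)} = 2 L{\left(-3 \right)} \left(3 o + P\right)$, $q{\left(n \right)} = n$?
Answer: $-5070$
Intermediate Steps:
$b{\left(o,u \right)} = 24 - 18 o$ ($b{\left(o,u \right)} = 2 \left(-3\right) \left(3 o - 4\right) = - 6 \left(-4 + 3 o\right) = 24 - 18 o$)
$169 b{\left(q{\left(3 \right)},13 \right)} = 169 \left(24 - 54\right) = 169 \left(-30\right) = -5070$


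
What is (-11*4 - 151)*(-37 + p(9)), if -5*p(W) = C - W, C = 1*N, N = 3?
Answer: 6981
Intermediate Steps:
C = 3 (C = 1*3 = 3)
p(W) = -⅗ + W/5 (p(W) = -(3 - W)/5 = -⅗ + W/5)
(-11*4 - 151)*(-37 + p(9)) = (-11*4 - 151)*(-37 + (-⅗ + (⅕)*9)) = (-44 - 151)*(-37 + (-⅗ + 9/5)) = -195*(-37 + 6/5) = -195*(-179/5) = 6981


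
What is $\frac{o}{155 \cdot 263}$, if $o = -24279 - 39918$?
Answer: $- \frac{64197}{40765} \approx -1.5748$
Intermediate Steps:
$o = -64197$
$\frac{o}{155 \cdot 263} = - \frac{64197}{155 \cdot 263} = - \frac{64197}{40765}$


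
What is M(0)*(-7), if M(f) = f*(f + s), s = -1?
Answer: 0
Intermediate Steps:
M(f) = f*(-1 + f) (M(f) = f*(f - 1) = f*(-1 + f))
M(0)*(-7) = (0*(-1 + 0))*(-7) = (0*(-1))*(-7) = 0*(-7) = 0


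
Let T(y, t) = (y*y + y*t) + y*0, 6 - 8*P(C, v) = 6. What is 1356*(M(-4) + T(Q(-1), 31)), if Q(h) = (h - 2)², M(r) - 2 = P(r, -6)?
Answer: 490872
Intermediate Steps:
P(C, v) = 0 (P(C, v) = ¾ - ⅛*6 = ¾ - ¾ = 0)
M(r) = 2 (M(r) = 2 + 0 = 2)
Q(h) = (-2 + h)²
T(y, t) = y² + t*y (T(y, t) = (y² + t*y) + 0 = y² + t*y)
1356*(M(-4) + T(Q(-1), 31)) = 1356*(2 + (-2 - 1)²*(31 + (-2 - 1)²)) = 1356*(2 + (-3)²*(31 + (-3)²)) = 1356*(2 + 9*(31 + 9)) = 1356*(2 + 9*40) = 1356*(2 + 360) = 1356*362 = 490872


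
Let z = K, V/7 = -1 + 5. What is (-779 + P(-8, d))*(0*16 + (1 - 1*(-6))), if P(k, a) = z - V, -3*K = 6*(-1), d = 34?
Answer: -5635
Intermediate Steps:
V = 28 (V = 7*(-1 + 5) = 7*4 = 28)
K = 2 (K = -2*(-1) = -⅓*(-6) = 2)
z = 2
P(k, a) = -26 (P(k, a) = 2 - 1*28 = 2 - 28 = -26)
(-779 + P(-8, d))*(0*16 + (1 - 1*(-6))) = (-779 - 26)*(0*16 + (1 - 1*(-6))) = -805*(0 + (1 + 6)) = -805*(0 + 7) = -805*7 = -5635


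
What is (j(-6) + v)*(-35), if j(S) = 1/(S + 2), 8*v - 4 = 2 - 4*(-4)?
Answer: -175/2 ≈ -87.500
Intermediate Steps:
v = 11/4 (v = ½ + (2 - 4*(-4))/8 = ½ + (2 + 16)/8 = ½ + (⅛)*18 = ½ + 9/4 = 11/4 ≈ 2.7500)
j(S) = 1/(2 + S)
(j(-6) + v)*(-35) = (1/(2 - 6) + 11/4)*(-35) = (1/(-4) + 11/4)*(-35) = (-¼ + 11/4)*(-35) = (5/2)*(-35) = -175/2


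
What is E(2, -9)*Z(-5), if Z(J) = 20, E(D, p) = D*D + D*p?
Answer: -280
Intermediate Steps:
E(D, p) = D² + D*p
E(2, -9)*Z(-5) = (2*(2 - 9))*20 = (2*(-7))*20 = -14*20 = -280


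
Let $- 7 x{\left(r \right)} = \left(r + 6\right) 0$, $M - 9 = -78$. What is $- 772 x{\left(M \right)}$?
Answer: $0$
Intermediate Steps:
$M = -69$ ($M = 9 - 78 = -69$)
$x{\left(r \right)} = 0$ ($x{\left(r \right)} = - \frac{\left(r + 6\right) 0}{7} = - \frac{\left(6 + r\right) 0}{7} = \left(- \frac{1}{7}\right) 0 = 0$)
$- 772 x{\left(M \right)} = \left(-772\right) 0 = 0$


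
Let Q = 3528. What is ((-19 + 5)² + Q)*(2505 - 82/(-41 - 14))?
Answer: 513379468/55 ≈ 9.3342e+6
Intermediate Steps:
((-19 + 5)² + Q)*(2505 - 82/(-41 - 14)) = ((-19 + 5)² + 3528)*(2505 - 82/(-41 - 14)) = ((-14)² + 3528)*(2505 - 82/(-55)) = (196 + 3528)*(2505 - 1/55*(-82)) = 3724*(2505 + 82/55) = 3724*(137857/55) = 513379468/55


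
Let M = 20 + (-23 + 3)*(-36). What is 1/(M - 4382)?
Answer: -1/3642 ≈ -0.00027457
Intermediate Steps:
M = 740 (M = 20 - 20*(-36) = 20 + 720 = 740)
1/(M - 4382) = 1/(740 - 4382) = 1/(-3642) = -1/3642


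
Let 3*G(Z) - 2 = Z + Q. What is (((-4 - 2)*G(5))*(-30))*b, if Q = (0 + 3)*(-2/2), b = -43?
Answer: -10320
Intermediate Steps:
Q = -3 (Q = 3*(-2*½) = 3*(-1) = -3)
G(Z) = -⅓ + Z/3 (G(Z) = ⅔ + (Z - 3)/3 = ⅔ + (-3 + Z)/3 = ⅔ + (-1 + Z/3) = -⅓ + Z/3)
(((-4 - 2)*G(5))*(-30))*b = (((-4 - 2)*(-⅓ + (⅓)*5))*(-30))*(-43) = (-6*(-⅓ + 5/3)*(-30))*(-43) = (-6*4/3*(-30))*(-43) = -8*(-30)*(-43) = 240*(-43) = -10320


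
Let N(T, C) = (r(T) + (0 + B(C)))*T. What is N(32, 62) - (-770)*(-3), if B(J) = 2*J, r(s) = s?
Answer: 2682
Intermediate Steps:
N(T, C) = T*(T + 2*C) (N(T, C) = (T + (0 + 2*C))*T = (T + 2*C)*T = T*(T + 2*C))
N(32, 62) - (-770)*(-3) = 32*(32 + 2*62) - (-770)*(-3) = 32*(32 + 124) - 1*2310 = 32*156 - 2310 = 4992 - 2310 = 2682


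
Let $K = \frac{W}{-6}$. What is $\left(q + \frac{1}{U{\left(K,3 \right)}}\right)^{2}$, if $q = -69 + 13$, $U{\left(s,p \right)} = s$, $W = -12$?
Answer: $\frac{12321}{4} \approx 3080.3$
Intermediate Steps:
$K = 2$ ($K = - \frac{12}{-6} = \left(-12\right) \left(- \frac{1}{6}\right) = 2$)
$q = -56$
$\left(q + \frac{1}{U{\left(K,3 \right)}}\right)^{2} = \left(-56 + \frac{1}{2}\right)^{2} = \left(- \frac{111}{2}\right)^{2} = \frac{12321}{4}$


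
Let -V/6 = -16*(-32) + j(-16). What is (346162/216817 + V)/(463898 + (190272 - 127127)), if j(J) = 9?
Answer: -61583980/10388352921 ≈ -0.0059282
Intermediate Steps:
V = -3126 (V = -6*(-16*(-32) + 9) = -6*(512 + 9) = -6*521 = -3126)
(346162/216817 + V)/(463898 + (190272 - 127127)) = (346162/216817 - 3126)/(463898 + (190272 - 127127)) = (346162*(1/216817) - 3126)/(463898 + 63145) = (346162/216817 - 3126)/527043 = -677423780/216817*1/527043 = -61583980/10388352921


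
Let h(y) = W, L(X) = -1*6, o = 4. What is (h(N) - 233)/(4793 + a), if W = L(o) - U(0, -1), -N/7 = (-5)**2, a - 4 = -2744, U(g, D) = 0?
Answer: -239/2053 ≈ -0.11642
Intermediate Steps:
L(X) = -6
a = -2740 (a = 4 - 2744 = -2740)
N = -175 (N = -7*(-5)**2 = -7*25 = -175)
W = -6 (W = -6 - 1*0 = -6 + 0 = -6)
h(y) = -6
(h(N) - 233)/(4793 + a) = (-6 - 233)/(4793 - 2740) = -239/2053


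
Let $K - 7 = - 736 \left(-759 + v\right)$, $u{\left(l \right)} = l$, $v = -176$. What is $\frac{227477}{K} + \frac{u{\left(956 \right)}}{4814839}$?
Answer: $\frac{1095923018855}{3313413310113} \approx 0.33075$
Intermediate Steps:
$K = 688167$ ($K = 7 - 736 \left(-759 - 176\right) = 7 - -688160 = 7 + 688160 = 688167$)
$\frac{227477}{K} + \frac{u{\left(956 \right)}}{4814839} = \frac{227477}{688167} + \frac{956}{4814839} = \frac{1095923018855}{3313413310113}$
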